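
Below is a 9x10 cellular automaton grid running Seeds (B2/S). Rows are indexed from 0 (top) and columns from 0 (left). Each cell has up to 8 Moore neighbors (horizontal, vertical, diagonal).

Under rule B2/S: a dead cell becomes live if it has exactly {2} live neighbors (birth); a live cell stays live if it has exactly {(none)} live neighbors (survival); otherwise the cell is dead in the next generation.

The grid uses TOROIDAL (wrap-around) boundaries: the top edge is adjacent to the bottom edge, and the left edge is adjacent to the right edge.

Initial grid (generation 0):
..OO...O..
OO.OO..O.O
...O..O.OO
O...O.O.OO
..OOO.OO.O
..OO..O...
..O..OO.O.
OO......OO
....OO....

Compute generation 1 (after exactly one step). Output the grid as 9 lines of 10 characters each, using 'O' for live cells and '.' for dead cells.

Simulating step by step:
Generation 0 (given above): 37 live cells
Generation 1: 9 live cells
(generation 1 grid is the final answer)

Answer: .........O
.....O....
..........
.O........
..........
.........O
....O.....
..OO......
......OO..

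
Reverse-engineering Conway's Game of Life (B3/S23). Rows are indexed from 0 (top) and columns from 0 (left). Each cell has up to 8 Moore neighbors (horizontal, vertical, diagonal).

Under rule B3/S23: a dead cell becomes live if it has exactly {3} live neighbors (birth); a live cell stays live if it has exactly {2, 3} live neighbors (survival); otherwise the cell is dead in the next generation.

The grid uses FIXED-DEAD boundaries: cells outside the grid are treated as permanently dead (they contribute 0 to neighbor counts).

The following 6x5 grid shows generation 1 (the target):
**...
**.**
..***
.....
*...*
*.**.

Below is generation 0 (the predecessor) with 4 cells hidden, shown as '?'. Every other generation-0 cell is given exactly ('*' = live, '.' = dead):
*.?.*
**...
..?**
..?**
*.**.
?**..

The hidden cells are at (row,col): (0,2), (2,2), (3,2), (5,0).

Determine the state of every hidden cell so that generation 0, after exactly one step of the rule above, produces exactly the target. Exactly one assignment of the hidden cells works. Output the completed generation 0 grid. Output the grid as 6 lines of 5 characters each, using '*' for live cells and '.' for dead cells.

Hidden generation-0 cells (in order): (0,2), (2,2), (3,2), (5,0).
A hidden cell only influences target cells in its own 3x3 neighborhood. Try each of the 2^4 = 16 assignments, step the completed generation 0 forward once under B3/S23, and compare with the target:
  (0,2)=. (2,2)=. (3,2)=. (5,0)=. -> step gives (4,0)='.' but target has '*' -> reject
  (0,2)=. (2,2)=. (3,2)=. (5,0)=* -> step reproduces the target at every cell -> ACCEPT
  (0,2)=. (2,2)=. (3,2)=* (5,0)=. -> step gives (2,1)='*' but target has '.' -> reject
  (0,2)=. (2,2)=. (3,2)=* (5,0)=* -> step gives (2,1)='*' but target has '.' -> reject
  (0,2)=. (2,2)=* (3,2)=. (5,0)=. -> step gives (1,2)='*' but target has '.' -> reject
  (0,2)=. (2,2)=* (3,2)=. (5,0)=* -> step gives (1,2)='*' but target has '.' -> reject
  (0,2)=. (2,2)=* (3,2)=* (5,0)=. -> step gives (1,2)='*' but target has '.' -> reject
  (0,2)=. (2,2)=* (3,2)=* (5,0)=* -> step gives (1,2)='*' but target has '.' -> reject
  (0,2)=* (2,2)=. (3,2)=. (5,0)=. -> step gives (0,1)='.' but target has '*' -> reject
  (0,2)=* (2,2)=. (3,2)=. (5,0)=* -> step gives (0,1)='.' but target has '*' -> reject
  (0,2)=* (2,2)=. (3,2)=* (5,0)=. -> step gives (0,1)='.' but target has '*' -> reject
  (0,2)=* (2,2)=. (3,2)=* (5,0)=* -> step gives (0,1)='.' but target has '*' -> reject
  (0,2)=* (2,2)=* (3,2)=. (5,0)=. -> step gives (0,1)='.' but target has '*' -> reject
  (0,2)=* (2,2)=* (3,2)=. (5,0)=* -> step gives (0,1)='.' but target has '*' -> reject
  (0,2)=* (2,2)=* (3,2)=* (5,0)=. -> step gives (0,1)='.' but target has '*' -> reject
  (0,2)=* (2,2)=* (3,2)=* (5,0)=* -> step gives (0,1)='.' but target has '*' -> reject
Unique solution: (0,2)=dead, (2,2)=dead, (3,2)=dead, (5,0)=live.
Check: live-neighbor counts of every cell in the completed generation 0:
23110
22233
22333
12454
25443
24331
Applying B3/S23 to generation 0 with these counts gives:
**...
**.**
..***
.....
*...*
*.**.
which matches the target exactly.

Answer: *...*
**...
...**
...**
*.**.
***..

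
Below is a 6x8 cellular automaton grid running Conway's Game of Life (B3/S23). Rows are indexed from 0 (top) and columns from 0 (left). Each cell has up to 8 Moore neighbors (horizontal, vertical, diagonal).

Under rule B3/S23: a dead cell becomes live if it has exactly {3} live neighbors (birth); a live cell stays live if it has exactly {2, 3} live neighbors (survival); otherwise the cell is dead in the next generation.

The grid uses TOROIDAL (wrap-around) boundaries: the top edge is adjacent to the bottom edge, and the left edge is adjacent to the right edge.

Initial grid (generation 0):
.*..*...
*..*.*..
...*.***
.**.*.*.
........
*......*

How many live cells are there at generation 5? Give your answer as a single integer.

Answer: 12

Derivation:
Simulating step by step:
Generation 0 (given above): 15 live cells
Generation 1: 21 live cells
.*..*..*
*.**.*.*
**.*...*
..***.**
**.....*
*.......
Generation 2: 15 live cells
.****.**
...*....
.....*..
...**.*.
.***..*.
........
Generation 3: 20 live cells
..***...
...*.**.
...*.*..
...**.*.
..****..
*...****
Generation 4: 10 live cells
..*.....
.....**.
..**....
......*.
..*.....
.*....**
Generation 5: 12 live cells
.....*.*
..**....
.....**.
..**....
......**
.**.....
Population at generation 5: 12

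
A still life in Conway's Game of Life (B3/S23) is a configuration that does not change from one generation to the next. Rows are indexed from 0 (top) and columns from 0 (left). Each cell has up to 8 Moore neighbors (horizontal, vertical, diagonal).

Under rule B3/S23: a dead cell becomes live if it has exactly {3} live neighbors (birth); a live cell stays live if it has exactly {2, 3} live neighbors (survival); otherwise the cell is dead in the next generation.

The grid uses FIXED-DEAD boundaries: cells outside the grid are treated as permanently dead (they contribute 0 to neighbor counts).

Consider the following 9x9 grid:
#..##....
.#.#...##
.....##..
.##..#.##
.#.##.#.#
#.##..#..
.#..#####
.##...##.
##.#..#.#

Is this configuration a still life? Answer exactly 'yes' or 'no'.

Compute generation 1 and compare to generation 0 (given above):
Generation 1:
..###....
..##.###.
.#..##...
.###....#
#...#.#.#
#.......#
#...#...#
...##....
##....#..
Cell (0,0) differs: gen0=1 vs gen1=0 -> NOT a still life.

Answer: no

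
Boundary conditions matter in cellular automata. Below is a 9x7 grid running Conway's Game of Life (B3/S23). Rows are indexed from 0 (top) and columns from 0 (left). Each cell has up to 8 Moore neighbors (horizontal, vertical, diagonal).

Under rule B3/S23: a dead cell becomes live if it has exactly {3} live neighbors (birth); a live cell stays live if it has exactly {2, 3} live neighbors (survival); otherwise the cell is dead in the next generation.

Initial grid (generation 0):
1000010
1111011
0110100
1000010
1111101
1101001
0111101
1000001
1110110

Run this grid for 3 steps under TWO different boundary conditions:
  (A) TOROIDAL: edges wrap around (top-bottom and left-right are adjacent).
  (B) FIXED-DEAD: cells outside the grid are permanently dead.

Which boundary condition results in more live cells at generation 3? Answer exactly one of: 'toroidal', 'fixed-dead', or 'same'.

Answer: fixed-dead

Derivation:
Under TOROIDAL boundary, generation 3:
0000000
0000100
0001010
0001010
0000100
0000000
0000000
0000000
0000100
Population = 7

Under FIXED-DEAD boundary, generation 3:
0001100
0001000
0011110
0001101
0000001
0000001
0000001
1100010
1100000
Population = 18

Comparison: toroidal=7, fixed-dead=18 -> fixed-dead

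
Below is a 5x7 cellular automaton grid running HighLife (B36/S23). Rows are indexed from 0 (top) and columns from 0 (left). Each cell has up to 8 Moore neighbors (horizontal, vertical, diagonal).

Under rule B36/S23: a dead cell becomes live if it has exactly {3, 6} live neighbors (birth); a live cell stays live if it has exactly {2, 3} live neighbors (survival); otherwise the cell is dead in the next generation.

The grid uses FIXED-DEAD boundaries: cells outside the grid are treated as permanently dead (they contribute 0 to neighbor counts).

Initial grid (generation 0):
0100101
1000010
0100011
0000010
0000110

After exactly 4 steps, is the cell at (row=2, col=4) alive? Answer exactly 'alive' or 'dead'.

Answer: alive

Derivation:
Simulating step by step:
Generation 0 (given above): 11 live cells
Generation 1: 9 live cells
0000010
1100100
0000111
0000000
0000110
Generation 2: 5 live cells
0000000
0000101
0000110
0000001
0000000
Generation 3: 4 live cells
0000000
0000100
0000101
0000010
0000000
Generation 4: 3 live cells
0000000
0000010
0000100
0000010
0000000

Cell (2,4) at generation 4: 1 -> alive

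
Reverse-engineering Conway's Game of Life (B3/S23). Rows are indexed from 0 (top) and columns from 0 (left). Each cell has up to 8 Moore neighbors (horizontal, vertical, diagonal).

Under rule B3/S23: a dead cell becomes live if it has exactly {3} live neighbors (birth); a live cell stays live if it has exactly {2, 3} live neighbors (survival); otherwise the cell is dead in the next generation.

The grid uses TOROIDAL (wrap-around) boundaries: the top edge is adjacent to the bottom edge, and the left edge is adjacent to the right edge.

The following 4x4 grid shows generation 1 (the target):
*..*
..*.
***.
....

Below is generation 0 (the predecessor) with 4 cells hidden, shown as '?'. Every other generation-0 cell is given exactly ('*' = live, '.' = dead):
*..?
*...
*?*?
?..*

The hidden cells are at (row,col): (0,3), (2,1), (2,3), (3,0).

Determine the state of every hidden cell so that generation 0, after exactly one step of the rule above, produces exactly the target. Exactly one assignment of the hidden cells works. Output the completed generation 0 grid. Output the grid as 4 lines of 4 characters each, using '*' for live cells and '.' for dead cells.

Hidden generation-0 cells (in order): (0,3), (2,1), (2,3), (3,0).
A hidden cell only influences target cells in its own 3x3 neighborhood. Try each of the 2^4 = 16 assignments, step the completed generation 0 forward once under B3/S23, and compare with the target:
  (0,3)=. (2,1)=. (2,3)=. (3,0)=. -> step gives (1,0)='*' but target has '.' -> reject
  (0,3)=. (2,1)=. (2,3)=. (3,0)=* -> step gives (0,1)='*' but target has '.' -> reject
  (0,3)=. (2,1)=. (2,3)=* (3,0)=. -> step gives (1,0)='*' but target has '.' -> reject
  (0,3)=. (2,1)=. (2,3)=* (3,0)=* -> step gives (0,1)='*' but target has '.' -> reject
  (0,3)=. (2,1)=* (2,3)=. (3,0)=. -> step gives (1,0)='*' but target has '.' -> reject
  (0,3)=. (2,1)=* (2,3)=. (3,0)=* -> step gives (0,1)='*' but target has '.' -> reject
  (0,3)=. (2,1)=* (2,3)=* (3,0)=. -> step gives (2,0)='.' but target has '*' -> reject
  (0,3)=. (2,1)=* (2,3)=* (3,0)=* -> step gives (0,1)='*' but target has '.' -> reject
  (0,3)=* (2,1)=. (2,3)=. (3,0)=. -> step gives (1,0)='*' but target has '.' -> reject
  (0,3)=* (2,1)=. (2,3)=. (3,0)=* -> step gives (0,0)='.' but target has '*' -> reject
  (0,3)=* (2,1)=. (2,3)=* (3,0)=. -> step gives (3,1)='*' but target has '.' -> reject
  (0,3)=* (2,1)=. (2,3)=* (3,0)=* -> step gives (0,0)='.' but target has '*' -> reject
  (0,3)=* (2,1)=* (2,3)=. (3,0)=. -> step reproduces the target at every cell -> ACCEPT
  (0,3)=* (2,1)=* (2,3)=. (3,0)=* -> step gives (0,0)='.' but target has '*' -> reject
  (0,3)=* (2,1)=* (2,3)=* (3,0)=. -> step gives (1,2)='.' but target has '*' -> reject
  (0,3)=* (2,1)=* (2,3)=* (3,0)=* -> step gives (0,0)='.' but target has '*' -> reject
Unique solution: (0,3)=live, (2,1)=live, (2,3)=dead, (3,0)=dead.
Check: live-neighbor counts of every cell in the completed generation 0:
3223
4535
3324
5444
Applying B3/S23 to generation 0 with these counts gives:
*..*
..*.
***.
....
which matches the target exactly.

Answer: *..*
*...
***.
...*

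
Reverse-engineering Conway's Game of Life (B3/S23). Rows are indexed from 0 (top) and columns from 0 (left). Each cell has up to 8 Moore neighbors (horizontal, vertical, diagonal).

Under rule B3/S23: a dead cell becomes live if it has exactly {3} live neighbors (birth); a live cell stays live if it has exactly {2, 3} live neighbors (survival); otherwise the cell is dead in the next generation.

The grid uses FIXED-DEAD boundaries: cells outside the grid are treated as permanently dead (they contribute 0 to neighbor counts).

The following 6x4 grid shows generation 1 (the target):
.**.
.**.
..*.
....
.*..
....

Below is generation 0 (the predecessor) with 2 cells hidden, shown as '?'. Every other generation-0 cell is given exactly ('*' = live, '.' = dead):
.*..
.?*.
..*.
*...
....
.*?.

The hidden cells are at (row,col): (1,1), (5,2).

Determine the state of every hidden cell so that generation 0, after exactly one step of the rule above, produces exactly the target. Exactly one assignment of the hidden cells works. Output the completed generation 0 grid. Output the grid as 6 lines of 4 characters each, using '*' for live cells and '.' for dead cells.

Hidden generation-0 cells (in order): (1,1), (5,2).
A hidden cell only influences target cells in its own 3x3 neighborhood. Try each of the 2^2 = 4 assignments, step the completed generation 0 forward once under B3/S23, and compare with the target:
  (1,1)=. (5,2)=. -> step gives (0,1)='.' but target has '*' -> reject
  (1,1)=. (5,2)=* -> step gives (0,1)='.' but target has '*' -> reject
  (1,1)=* (5,2)=. -> step gives (4,1)='.' but target has '*' -> reject
  (1,1)=* (5,2)=* -> step reproduces the target at every cell -> ACCEPT
Unique solution: (1,1)=live, (5,2)=live.
Check: live-neighbor counts of every cell in the completed generation 0:
2231
2332
2422
0211
2321
1111
Applying B3/S23 to generation 0 with these counts gives:
.**.
.**.
..*.
....
.*..
....
which matches the target exactly.

Answer: .*..
.**.
..*.
*...
....
.**.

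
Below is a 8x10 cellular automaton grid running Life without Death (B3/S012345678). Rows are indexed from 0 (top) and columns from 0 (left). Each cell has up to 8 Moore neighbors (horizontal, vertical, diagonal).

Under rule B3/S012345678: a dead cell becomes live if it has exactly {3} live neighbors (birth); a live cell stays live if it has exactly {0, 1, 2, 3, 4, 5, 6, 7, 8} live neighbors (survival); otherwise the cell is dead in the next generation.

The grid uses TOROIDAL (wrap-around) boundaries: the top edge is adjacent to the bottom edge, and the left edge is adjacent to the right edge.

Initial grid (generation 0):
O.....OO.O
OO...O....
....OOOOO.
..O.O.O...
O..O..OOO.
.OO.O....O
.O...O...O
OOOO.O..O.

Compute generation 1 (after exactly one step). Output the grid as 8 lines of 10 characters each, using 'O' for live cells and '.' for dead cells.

Answer: O...OOOOOO
OO..OO....
.O.OOOOOO.
..O.O.O..O
O..OO.OOOO
.OOOOOOO.O
.O...O..OO
OOOOOO.OO.

Derivation:
Simulating step by step:
Generation 0 (given above): 33 live cells
Generation 1: 49 live cells
(generation 1 grid is the final answer)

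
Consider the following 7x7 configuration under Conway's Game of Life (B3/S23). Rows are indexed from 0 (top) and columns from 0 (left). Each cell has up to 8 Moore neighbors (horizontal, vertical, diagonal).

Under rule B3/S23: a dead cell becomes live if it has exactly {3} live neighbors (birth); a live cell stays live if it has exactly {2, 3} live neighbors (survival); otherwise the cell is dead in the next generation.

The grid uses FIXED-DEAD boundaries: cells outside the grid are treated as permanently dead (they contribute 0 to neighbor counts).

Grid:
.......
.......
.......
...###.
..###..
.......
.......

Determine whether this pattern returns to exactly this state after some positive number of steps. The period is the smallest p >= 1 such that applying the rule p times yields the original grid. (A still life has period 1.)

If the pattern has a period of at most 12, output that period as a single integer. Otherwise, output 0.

Simulating and comparing each generation to the original:
Gen 0 (original, given above): 6 live cells
Gen 1: 6 live cells, differs from original
Gen 2: 6 live cells, MATCHES original -> period = 2

Answer: 2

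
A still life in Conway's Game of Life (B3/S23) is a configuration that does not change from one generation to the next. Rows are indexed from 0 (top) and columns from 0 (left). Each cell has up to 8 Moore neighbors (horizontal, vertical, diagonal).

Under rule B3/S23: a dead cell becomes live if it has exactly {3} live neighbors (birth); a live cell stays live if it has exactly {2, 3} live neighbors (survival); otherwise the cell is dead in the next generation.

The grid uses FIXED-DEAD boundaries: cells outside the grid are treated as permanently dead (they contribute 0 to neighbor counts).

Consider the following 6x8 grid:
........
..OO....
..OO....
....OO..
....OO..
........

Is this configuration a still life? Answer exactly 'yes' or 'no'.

Answer: no

Derivation:
Compute generation 1 and compare to generation 0 (given above):
Generation 1:
........
..OO....
..O.....
.....O..
....OO..
........
Cell (2,3) differs: gen0=1 vs gen1=0 -> NOT a still life.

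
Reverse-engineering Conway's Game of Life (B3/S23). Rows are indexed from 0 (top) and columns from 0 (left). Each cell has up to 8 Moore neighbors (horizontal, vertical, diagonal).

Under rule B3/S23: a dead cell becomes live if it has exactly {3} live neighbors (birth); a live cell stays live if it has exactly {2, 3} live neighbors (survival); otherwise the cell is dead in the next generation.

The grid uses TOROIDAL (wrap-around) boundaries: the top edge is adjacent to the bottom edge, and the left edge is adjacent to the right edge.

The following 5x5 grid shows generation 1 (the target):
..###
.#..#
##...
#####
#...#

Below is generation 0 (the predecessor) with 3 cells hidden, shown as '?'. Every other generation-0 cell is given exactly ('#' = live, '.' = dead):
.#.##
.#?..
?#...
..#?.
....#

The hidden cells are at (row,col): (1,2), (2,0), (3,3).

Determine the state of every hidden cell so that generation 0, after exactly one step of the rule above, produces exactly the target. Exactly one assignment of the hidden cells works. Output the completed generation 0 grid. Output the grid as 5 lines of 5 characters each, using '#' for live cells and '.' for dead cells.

Answer: .#.##
.#...
##...
..##.
....#

Derivation:
Hidden generation-0 cells (in order): (1,2), (2,0), (3,3).
A hidden cell only influences target cells in its own 3x3 neighborhood. Try each of the 2^3 = 8 assignments, step the completed generation 0 forward once under B3/S23, and compare with the target:
  (1,2)=. (2,0)=. (3,3)=. -> step gives (1,4)='.' but target has '#' -> reject
  (1,2)=. (2,0)=. (3,3)=# -> step gives (1,4)='.' but target has '#' -> reject
  (1,2)=. (2,0)=# (3,3)=. -> step gives (2,2)='#' but target has '.' -> reject
  (1,2)=. (2,0)=# (3,3)=# -> step reproduces the target at every cell -> ACCEPT
  (1,2)=# (2,0)=. (3,3)=. -> step gives (0,1)='#' but target has '.' -> reject
  (1,2)=# (2,0)=. (3,3)=# -> step gives (0,1)='#' but target has '.' -> reject
  (1,2)=# (2,0)=# (3,3)=. -> step gives (0,1)='#' but target has '.' -> reject
  (1,2)=# (2,0)=# (3,3)=# -> step gives (0,1)='#' but target has '.' -> reject
Unique solution: (1,2)=dead, (2,0)=live, (3,3)=live.
Check: live-neighbor counts of every cell in the completed generation 0:
41322
53423
23422
33223
32453
Applying B3/S23 to generation 0 with these counts gives:
..###
.#..#
##...
#####
#...#
which matches the target exactly.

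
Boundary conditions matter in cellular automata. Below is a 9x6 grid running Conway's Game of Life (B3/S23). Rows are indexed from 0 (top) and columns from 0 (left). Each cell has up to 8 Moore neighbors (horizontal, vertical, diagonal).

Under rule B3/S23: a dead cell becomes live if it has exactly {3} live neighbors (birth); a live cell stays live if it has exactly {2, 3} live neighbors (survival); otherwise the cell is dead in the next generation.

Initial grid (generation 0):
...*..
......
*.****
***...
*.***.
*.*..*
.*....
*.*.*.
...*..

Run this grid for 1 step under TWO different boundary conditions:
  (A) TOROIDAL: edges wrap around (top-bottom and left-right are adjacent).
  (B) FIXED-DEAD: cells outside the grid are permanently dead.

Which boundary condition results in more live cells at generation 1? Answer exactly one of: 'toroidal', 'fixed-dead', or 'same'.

Under TOROIDAL boundary, generation 1:
......
..*..*
*.****
......
....*.
*.*.**
..**..
.***..
..***.
Population = 20

Under FIXED-DEAD boundary, generation 1:
......
..*...
*.***.
*....*
*...*.
*.*.*.
*.**..
.***..
...*..
Population = 19

Comparison: toroidal=20, fixed-dead=19 -> toroidal

Answer: toroidal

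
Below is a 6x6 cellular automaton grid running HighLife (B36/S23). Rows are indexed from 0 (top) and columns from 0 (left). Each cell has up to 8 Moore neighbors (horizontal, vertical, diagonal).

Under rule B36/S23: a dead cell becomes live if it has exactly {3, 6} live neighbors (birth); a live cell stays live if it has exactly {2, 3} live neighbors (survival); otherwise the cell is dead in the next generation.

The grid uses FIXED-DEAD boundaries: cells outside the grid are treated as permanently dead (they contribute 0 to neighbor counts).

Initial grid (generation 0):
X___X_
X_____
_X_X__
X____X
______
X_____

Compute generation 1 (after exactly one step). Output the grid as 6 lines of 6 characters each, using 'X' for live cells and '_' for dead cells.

Simulating step by step:
Generation 0 (given above): 8 live cells
Generation 1: 4 live cells
(generation 1 grid is the final answer)

Answer: ______
XX____
XX____
______
______
______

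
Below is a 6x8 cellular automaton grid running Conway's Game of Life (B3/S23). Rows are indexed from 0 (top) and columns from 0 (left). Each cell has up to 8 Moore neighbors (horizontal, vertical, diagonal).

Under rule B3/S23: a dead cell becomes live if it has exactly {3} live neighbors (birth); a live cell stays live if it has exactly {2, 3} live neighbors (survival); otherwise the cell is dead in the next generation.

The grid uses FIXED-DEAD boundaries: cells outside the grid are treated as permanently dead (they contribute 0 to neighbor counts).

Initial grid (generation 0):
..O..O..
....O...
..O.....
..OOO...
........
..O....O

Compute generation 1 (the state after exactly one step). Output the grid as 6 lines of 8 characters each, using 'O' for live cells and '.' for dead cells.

Answer: ........
...O....
..O.O...
..OO....
..O.....
........

Derivation:
Simulating step by step:
Generation 0 (given above): 9 live cells
Generation 1: 6 live cells
(generation 1 grid is the final answer)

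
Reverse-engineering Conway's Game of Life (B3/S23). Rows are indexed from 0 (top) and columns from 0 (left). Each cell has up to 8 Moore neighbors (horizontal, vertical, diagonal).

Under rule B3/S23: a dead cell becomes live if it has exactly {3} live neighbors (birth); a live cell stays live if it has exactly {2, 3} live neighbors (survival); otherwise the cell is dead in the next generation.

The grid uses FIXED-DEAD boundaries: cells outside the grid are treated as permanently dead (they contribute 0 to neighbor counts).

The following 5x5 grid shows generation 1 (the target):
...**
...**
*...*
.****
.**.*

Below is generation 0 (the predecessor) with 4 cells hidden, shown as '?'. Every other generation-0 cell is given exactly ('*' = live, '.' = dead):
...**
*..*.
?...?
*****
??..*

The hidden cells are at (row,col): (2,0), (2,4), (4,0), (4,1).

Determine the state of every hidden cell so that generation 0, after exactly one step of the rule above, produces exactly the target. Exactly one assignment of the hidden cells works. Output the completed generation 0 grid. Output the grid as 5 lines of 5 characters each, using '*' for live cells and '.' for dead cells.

Answer: ...**
*..*.
.....
*****
....*

Derivation:
Hidden generation-0 cells (in order): (2,0), (2,4), (4,0), (4,1).
A hidden cell only influences target cells in its own 3x3 neighborhood. Try each of the 2^4 = 16 assignments, step the completed generation 0 forward once under B3/S23, and compare with the target:
  (2,0)=. (2,4)=. (4,0)=. (4,1)=. -> step reproduces the target at every cell -> ACCEPT
  (2,0)=. (2,4)=. (4,0)=. (4,1)=* -> step gives (3,0)='*' but target has '.' -> reject
  (2,0)=. (2,4)=. (4,0)=* (4,1)=. -> step gives (3,0)='*' but target has '.' -> reject
  (2,0)=. (2,4)=. (4,0)=* (4,1)=* -> step gives (3,0)='*' but target has '.' -> reject
  (2,0)=. (2,4)=* (4,0)=. (4,1)=. -> step gives (1,4)='.' but target has '*' -> reject
  (2,0)=. (2,4)=* (4,0)=. (4,1)=* -> step gives (1,4)='.' but target has '*' -> reject
  (2,0)=. (2,4)=* (4,0)=* (4,1)=. -> step gives (1,4)='.' but target has '*' -> reject
  (2,0)=. (2,4)=* (4,0)=* (4,1)=* -> step gives (1,4)='.' but target has '*' -> reject
  (2,0)=* (2,4)=. (4,0)=. (4,1)=. -> step gives (3,0)='*' but target has '.' -> reject
  (2,0)=* (2,4)=. (4,0)=. (4,1)=* -> step gives (3,0)='*' but target has '.' -> reject
  (2,0)=* (2,4)=. (4,0)=* (4,1)=. -> step gives (3,0)='*' but target has '.' -> reject
  (2,0)=* (2,4)=. (4,0)=* (4,1)=* -> step gives (3,1)='.' but target has '*' -> reject
  (2,0)=* (2,4)=* (4,0)=. (4,1)=. -> step gives (1,4)='.' but target has '*' -> reject
  (2,0)=* (2,4)=* (4,0)=. (4,1)=* -> step gives (1,4)='.' but target has '*' -> reject
  (2,0)=* (2,4)=* (4,0)=* (4,1)=. -> step gives (1,4)='.' but target has '*' -> reject
  (2,0)=* (2,4)=* (4,0)=* (4,1)=* -> step gives (1,4)='.' but target has '*' -> reject
Unique solution: (2,0)=dead, (2,4)=dead, (4,0)=dead, (4,1)=dead.
Check: live-neighbor counts of every cell in the completed generation 0:
11222
01223
34443
12232
23342
Applying B3/S23 to generation 0 with these counts gives:
...**
...**
*...*
.****
.**.*
which matches the target exactly.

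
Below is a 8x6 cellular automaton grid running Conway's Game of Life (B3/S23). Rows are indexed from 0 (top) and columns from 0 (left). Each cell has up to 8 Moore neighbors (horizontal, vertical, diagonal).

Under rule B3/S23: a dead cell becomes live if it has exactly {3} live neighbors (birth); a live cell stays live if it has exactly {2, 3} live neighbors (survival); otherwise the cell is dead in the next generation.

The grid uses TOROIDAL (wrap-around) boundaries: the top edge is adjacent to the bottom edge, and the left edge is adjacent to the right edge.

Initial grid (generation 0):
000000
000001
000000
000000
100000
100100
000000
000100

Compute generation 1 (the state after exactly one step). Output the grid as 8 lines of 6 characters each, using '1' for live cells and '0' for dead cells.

Answer: 000000
000000
000000
000000
000000
000000
000000
000000

Derivation:
Simulating step by step:
Generation 0 (given above): 5 live cells
Generation 1: 0 live cells
(generation 1 grid is the final answer)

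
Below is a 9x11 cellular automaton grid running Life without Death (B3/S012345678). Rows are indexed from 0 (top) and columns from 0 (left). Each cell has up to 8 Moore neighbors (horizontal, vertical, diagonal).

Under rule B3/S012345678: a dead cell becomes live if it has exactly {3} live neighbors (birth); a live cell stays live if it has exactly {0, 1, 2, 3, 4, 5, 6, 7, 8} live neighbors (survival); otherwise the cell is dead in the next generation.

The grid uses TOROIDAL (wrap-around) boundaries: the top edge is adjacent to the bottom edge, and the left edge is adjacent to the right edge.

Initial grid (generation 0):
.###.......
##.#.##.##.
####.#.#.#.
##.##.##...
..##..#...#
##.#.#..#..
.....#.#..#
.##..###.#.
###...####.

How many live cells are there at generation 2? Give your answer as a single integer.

Simulating step by step:
Generation 0 (given above): 48 live cells
Generation 1: 58 live cells
.#####.....
##.#.#####.
####.#.#.#.
##.##.###..
..##..#...#
##.#.#.####
.....#.#.##
.##..###.#.
###..######
Generation 2: 60 live cells
.#####.....
##.#.#####.
####.#.#.#.
##.##.####.
..##..#...#
##.#.#.####
.....#.#.##
.##.####.#.
###..######
Population at generation 2: 60

Answer: 60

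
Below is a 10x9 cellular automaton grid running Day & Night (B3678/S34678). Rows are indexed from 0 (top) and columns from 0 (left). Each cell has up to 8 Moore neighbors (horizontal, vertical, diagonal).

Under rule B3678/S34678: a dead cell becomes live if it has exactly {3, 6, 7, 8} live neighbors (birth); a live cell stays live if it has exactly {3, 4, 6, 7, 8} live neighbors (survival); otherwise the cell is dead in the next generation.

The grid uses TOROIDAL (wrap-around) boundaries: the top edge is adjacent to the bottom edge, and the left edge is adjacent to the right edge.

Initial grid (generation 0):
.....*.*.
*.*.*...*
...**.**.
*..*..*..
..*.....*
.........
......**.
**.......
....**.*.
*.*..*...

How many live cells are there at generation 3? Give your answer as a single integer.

Answer: 29

Derivation:
Simulating step by step:
Generation 0 (given above): 25 live cells
Generation 1: 26 live cells
*..**.*..
....*...*
*****..*.
..****..*
.........
.......*.
.........
.....*.**
*.....*.*
.....*..*
Generation 2: 31 live cells
....*..**
...**..**
****.....
*.*.*....
...**....
.........
......***
*.....***
*....**.*
....***.*
Generation 3: 29 live cells
*...*...*
.*.**..**
***......
..***....
...*.....
.......*.
*.....*.*
*......**
*...*..*.
....*.***
Population at generation 3: 29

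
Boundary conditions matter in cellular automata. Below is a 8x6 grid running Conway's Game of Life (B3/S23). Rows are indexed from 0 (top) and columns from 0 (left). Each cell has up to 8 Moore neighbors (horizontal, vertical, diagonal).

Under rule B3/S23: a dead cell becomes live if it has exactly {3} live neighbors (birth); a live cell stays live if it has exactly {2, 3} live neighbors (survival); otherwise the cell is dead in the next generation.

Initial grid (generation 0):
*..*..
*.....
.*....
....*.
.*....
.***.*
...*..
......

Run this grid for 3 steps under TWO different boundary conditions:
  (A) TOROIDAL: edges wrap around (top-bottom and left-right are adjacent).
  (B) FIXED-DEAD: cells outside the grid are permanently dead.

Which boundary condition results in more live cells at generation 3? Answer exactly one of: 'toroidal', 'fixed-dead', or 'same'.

Under TOROIDAL boundary, generation 3:
......
......
......
......
***..*
......
******
...**.
Population = 12

Under FIXED-DEAD boundary, generation 3:
......
......
......
......
....*.
..*..*
...**.
...*..
Population = 6

Comparison: toroidal=12, fixed-dead=6 -> toroidal

Answer: toroidal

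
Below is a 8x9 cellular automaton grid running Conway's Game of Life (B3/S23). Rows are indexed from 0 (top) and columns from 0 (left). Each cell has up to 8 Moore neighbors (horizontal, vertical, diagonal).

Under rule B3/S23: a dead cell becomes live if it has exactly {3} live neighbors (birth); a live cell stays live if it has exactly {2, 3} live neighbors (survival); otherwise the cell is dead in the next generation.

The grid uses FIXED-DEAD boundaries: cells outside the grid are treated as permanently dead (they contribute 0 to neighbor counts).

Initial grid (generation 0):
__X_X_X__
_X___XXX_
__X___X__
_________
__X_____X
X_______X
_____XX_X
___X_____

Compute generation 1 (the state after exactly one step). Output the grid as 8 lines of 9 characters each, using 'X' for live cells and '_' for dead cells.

Answer: ______XX_
_XXX___X_
_____XXX_
_________
_________
________X
_______X_
_________

Derivation:
Simulating step by step:
Generation 0 (given above): 17 live cells
Generation 1: 11 live cells
(generation 1 grid is the final answer)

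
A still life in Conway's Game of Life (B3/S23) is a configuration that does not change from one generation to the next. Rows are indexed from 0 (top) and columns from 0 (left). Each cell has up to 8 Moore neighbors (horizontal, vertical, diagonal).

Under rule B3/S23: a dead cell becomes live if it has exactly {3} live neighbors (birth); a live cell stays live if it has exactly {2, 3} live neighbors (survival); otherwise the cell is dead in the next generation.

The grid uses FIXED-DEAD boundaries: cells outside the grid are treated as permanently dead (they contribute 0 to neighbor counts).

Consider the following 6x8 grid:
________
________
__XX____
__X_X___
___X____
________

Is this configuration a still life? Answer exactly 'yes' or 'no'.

Compute generation 1 and compare to generation 0 (given above):
Generation 1:
________
________
__XX____
__X_X___
___X____
________
The grids are IDENTICAL -> still life.

Answer: yes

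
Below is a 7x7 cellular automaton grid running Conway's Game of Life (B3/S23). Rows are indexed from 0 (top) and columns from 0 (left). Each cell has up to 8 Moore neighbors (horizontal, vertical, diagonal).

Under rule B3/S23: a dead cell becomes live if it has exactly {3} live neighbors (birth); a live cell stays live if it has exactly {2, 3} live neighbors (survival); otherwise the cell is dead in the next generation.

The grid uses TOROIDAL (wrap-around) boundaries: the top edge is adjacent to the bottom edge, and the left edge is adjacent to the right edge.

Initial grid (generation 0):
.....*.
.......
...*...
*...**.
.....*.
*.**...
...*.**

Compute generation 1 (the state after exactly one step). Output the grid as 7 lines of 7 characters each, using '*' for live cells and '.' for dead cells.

Answer: ....***
.......
....*..
....***
.*.*.*.
..**.*.
..**.**

Derivation:
Simulating step by step:
Generation 0 (given above): 12 live cells
Generation 1: 17 live cells
(generation 1 grid is the final answer)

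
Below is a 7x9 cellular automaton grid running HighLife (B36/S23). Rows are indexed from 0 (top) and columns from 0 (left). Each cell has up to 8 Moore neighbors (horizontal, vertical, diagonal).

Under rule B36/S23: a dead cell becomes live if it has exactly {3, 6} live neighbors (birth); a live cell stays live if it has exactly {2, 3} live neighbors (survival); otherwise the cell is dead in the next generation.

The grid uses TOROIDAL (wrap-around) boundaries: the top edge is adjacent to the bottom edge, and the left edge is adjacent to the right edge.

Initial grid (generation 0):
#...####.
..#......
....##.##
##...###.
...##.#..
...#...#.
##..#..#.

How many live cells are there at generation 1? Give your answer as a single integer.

Answer: 30

Derivation:
Simulating step by step:
Generation 0 (given above): 24 live cells
Generation 1: 30 live cells
#..#####.
...#.....
##..##.##
#..#.....
..###...#
..##.####
##.##..#.
Population at generation 1: 30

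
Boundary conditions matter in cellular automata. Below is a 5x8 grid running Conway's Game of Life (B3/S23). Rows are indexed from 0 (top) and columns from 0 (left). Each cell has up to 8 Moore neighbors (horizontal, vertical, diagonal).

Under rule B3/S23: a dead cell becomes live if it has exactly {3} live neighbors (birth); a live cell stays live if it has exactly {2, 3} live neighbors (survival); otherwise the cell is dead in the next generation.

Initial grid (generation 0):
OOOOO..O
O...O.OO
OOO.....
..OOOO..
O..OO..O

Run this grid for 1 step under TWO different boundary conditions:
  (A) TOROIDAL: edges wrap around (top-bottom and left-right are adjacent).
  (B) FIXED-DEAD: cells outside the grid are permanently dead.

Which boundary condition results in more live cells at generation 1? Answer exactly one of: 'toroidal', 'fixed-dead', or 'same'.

Under TOROIDAL boundary, generation 1:
..O.....
....OOO.
O.O...O.
.....O.O
......OO
Population = 11

Under FIXED-DEAD boundary, generation 1:
OOOOOOOO
....OOOO
O.O...O.
O....O..
..O..O..
Population = 19

Comparison: toroidal=11, fixed-dead=19 -> fixed-dead

Answer: fixed-dead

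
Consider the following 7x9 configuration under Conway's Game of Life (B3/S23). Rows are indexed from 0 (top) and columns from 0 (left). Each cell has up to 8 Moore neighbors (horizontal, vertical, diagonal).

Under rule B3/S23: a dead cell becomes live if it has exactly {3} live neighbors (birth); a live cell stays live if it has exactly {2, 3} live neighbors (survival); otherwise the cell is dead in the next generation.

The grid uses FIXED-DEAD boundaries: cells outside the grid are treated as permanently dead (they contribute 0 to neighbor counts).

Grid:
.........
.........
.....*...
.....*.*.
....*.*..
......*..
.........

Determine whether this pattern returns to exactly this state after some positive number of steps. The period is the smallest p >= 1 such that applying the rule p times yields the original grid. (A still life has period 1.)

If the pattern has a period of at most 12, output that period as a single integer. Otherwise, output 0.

Answer: 2

Derivation:
Simulating and comparing each generation to the original:
Gen 0 (original, given above): 6 live cells
Gen 1: 6 live cells, differs from original
Gen 2: 6 live cells, MATCHES original -> period = 2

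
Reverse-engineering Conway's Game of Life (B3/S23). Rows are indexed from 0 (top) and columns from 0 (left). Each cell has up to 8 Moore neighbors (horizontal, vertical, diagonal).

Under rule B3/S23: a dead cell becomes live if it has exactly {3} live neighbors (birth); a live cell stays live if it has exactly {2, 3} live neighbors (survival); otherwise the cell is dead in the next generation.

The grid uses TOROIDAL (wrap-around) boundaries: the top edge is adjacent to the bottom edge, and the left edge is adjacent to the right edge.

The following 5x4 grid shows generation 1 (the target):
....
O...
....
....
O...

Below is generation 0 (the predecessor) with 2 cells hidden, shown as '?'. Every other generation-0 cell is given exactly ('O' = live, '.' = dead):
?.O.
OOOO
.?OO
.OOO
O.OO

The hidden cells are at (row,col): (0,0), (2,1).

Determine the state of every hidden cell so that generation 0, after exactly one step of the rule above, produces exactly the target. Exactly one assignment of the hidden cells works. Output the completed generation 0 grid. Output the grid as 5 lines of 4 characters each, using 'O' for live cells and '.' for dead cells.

Hidden generation-0 cells (in order): (0,0), (2,1).
A hidden cell only influences target cells in its own 3x3 neighborhood. Try each of the 2^2 = 4 assignments, step the completed generation 0 forward once under B3/S23, and compare with the target:
  (0,0)=. (2,1)=. -> step reproduces the target at every cell -> ACCEPT
  (0,0)=. (2,1)=O -> step gives (1,0)='.' but target has 'O' -> reject
  (0,0)=O (2,1)=. -> step gives (1,0)='.' but target has 'O' -> reject
  (0,0)=O (2,1)=O -> step gives (1,0)='.' but target has 'O' -> reject
Unique solution: (0,0)=dead, (2,1)=dead.
Check: live-neighbor counts of every cell in the completed generation 0:
5657
3455
6676
5466
3555
Applying B3/S23 to generation 0 with these counts gives:
....
O...
....
....
O...
which matches the target exactly.

Answer: ..O.
OOOO
..OO
.OOO
O.OO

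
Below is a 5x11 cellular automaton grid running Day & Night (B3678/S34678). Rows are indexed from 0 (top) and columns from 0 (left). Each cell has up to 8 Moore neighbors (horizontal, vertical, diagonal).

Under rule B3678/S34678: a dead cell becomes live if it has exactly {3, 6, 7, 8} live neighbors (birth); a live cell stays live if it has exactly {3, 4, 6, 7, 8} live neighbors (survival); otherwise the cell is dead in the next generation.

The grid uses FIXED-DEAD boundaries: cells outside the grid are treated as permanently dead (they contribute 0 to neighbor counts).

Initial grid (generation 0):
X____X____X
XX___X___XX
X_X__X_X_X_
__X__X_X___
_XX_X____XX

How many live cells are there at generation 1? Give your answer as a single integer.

Simulating step by step:
Generation 0 (given above): 21 live cells
Generation 1: 15 live cells
_X_______X_
XX__X___XXX
____X_____X
__X_X____XX
___X_______
Population at generation 1: 15

Answer: 15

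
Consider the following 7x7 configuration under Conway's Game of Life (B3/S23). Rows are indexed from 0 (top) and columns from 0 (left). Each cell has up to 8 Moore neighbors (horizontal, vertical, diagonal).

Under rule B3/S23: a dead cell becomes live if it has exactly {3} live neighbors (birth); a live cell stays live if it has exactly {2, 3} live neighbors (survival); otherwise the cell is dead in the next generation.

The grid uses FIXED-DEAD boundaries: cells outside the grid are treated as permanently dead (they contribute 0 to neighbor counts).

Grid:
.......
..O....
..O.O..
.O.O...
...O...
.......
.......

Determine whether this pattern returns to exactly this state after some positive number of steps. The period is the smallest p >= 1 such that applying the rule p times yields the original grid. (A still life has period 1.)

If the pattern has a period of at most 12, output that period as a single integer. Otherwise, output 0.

Answer: 2

Derivation:
Simulating and comparing each generation to the original:
Gen 0 (original, given above): 6 live cells
Gen 1: 6 live cells, differs from original
Gen 2: 6 live cells, MATCHES original -> period = 2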